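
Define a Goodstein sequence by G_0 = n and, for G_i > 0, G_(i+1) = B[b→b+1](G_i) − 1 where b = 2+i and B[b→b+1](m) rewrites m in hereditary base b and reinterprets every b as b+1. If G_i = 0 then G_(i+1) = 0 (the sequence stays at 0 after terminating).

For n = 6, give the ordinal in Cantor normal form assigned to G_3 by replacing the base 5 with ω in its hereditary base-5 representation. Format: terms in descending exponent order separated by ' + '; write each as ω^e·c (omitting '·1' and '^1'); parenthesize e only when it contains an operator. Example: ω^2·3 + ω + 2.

ω^ω

G_0 = 6. HB_2(6) = 2^2 + 2. Bump = 30. G_1 = 29.
G_1 = 29. HB_3(29) = 3^3 + 2. Bump = 258. G_2 = 257.
G_2 = 257. HB_4(257) = 4^4 + 1. Bump = 3126. G_3 = 3125.
G_3 = 3125. HB_5(3125) = 5^5. Bump = 46656. G_4 = 46655.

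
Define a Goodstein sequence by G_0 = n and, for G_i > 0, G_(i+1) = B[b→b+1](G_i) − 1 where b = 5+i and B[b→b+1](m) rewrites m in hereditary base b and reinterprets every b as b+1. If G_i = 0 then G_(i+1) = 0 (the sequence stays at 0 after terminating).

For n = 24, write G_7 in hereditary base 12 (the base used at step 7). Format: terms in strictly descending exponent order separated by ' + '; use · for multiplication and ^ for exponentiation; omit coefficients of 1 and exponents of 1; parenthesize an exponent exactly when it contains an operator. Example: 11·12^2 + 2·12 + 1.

3·12 + 7

step 0: 24 = 4·5 + 4; sub 6 for 5: 4·6 + 4; = 28; G_1 = 28−1 = 27
step 1: 27 = 4·6 + 3; sub 7 for 6: 4·7 + 3; = 31; G_2 = 31−1 = 30
step 2: 30 = 4·7 + 2; sub 8 for 7: 4·8 + 2; = 34; G_3 = 34−1 = 33
step 3: 33 = 4·8 + 1; sub 9 for 8: 4·9 + 1; = 37; G_4 = 37−1 = 36
step 4: 36 = 4·9; sub 10 for 9: 4·10; = 40; G_5 = 40−1 = 39
step 5: 39 = 3·10 + 9; sub 11 for 10: 3·11 + 9; = 42; G_6 = 42−1 = 41
step 6: 41 = 3·11 + 8; sub 12 for 11: 3·12 + 8; = 44; G_7 = 44−1 = 43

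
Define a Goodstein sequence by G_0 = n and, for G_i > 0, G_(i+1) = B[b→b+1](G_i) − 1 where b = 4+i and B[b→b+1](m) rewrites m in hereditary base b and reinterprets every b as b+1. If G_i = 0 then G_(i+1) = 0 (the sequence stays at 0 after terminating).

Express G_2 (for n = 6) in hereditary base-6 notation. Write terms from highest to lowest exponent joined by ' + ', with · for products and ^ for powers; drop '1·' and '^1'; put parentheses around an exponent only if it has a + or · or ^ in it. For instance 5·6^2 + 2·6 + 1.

G_0=6  [base 4] 4 + 2  →[4↦5]→  5 + 2 = 7  −1 ⇒ G_1=6
G_1=6  [base 5] 5 + 1  →[5↦6]→  6 + 1 = 7  −1 ⇒ G_2=6
G_2=6  [base 6] 6  →[6↦7]→  7 = 7  −1 ⇒ G_3=6

6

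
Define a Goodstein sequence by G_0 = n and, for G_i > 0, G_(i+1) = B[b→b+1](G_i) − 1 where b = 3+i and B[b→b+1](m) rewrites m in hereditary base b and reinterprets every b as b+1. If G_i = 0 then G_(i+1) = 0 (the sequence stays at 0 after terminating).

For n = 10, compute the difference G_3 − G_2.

3

G_0 = 10. HB_3(10) = 3^2 + 1. Bump = 17. G_1 = 16.
G_1 = 16. HB_4(16) = 4^2. Bump = 25. G_2 = 24.
G_2 = 24. HB_5(24) = 4·5 + 4. Bump = 28. G_3 = 27.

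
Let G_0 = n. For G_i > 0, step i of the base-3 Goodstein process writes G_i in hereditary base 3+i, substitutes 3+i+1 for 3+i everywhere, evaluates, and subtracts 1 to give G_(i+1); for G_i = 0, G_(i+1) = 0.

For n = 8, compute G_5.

11

8 —HB3→ 2·3 + 2 —bump→ 2·4 + 2 = 10 —(−1)→ 9
9 —HB4→ 2·4 + 1 —bump→ 2·5 + 1 = 11 —(−1)→ 10
10 —HB5→ 2·5 —bump→ 2·6 = 12 —(−1)→ 11
11 —HB6→ 6 + 5 —bump→ 7 + 5 = 12 —(−1)→ 11
11 —HB7→ 7 + 4 —bump→ 8 + 4 = 12 —(−1)→ 11
11 —HB8→ 8 + 3 —bump→ 9 + 3 = 12 —(−1)→ 11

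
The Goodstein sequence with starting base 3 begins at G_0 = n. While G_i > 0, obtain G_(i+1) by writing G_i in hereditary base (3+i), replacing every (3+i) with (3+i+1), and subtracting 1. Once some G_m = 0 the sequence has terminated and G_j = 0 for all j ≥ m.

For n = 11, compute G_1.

[0] 11 ≡ 3^2 + 2 (base 3). Lift 4: 18. −1: 17.
[1] 17 ≡ 4^2 + 1 (base 4). Lift 5: 26. −1: 25.

17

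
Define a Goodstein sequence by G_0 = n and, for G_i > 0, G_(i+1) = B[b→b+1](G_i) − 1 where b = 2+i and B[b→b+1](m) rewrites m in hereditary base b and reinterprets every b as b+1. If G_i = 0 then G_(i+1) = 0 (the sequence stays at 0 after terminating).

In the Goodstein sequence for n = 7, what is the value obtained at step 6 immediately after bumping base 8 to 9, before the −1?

[0] 7 ≡ 2^2 + 2 + 1 (base 2). Lift 3: 31. −1: 30.
[1] 30 ≡ 3^3 + 3 (base 3). Lift 4: 260. −1: 259.
[2] 259 ≡ 4^4 + 3 (base 4). Lift 5: 3128. −1: 3127.
[3] 3127 ≡ 5^5 + 2 (base 5). Lift 6: 46658. −1: 46657.
[4] 46657 ≡ 6^6 + 1 (base 6). Lift 7: 823544. −1: 823543.
[5] 823543 ≡ 7^7 (base 7). Lift 8: 16777216. −1: 16777215.

37665880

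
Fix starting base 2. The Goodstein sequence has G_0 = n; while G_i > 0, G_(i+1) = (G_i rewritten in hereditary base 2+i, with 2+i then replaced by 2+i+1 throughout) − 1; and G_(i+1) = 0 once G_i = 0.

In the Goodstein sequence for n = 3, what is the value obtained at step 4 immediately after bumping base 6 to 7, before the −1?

1

i=0: 3 = 2 + 1 (b=2); 2→3: 3 + 1 = 4; 4−1 = 3
i=1: 3 = 3 (b=3); 3→4: 4 = 4; 4−1 = 3
i=2: 3 = 3 (b=4); 4→5: 3 = 3; 3−1 = 2
i=3: 2 = 2 (b=5); 5→6: 2 = 2; 2−1 = 1
i=4: 1 = 1 (b=6); 6→7: 1 = 1; 1−1 = 0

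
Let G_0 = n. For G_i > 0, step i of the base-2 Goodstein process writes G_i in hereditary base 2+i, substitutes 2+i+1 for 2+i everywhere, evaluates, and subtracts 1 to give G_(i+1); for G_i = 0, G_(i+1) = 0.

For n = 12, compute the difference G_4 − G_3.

264334

base 2: 12 = 2^(2 + 1) + 2^2; at 3: 3^(3 + 1) + 3^3 = 108; next = 107
base 3: 107 = 3^(3 + 1) + 2·3^2 + 2·3 + 2; at 4: 4^(4 + 1) + 2·4^2 + 2·4 + 2 = 1066; next = 1065
base 4: 1065 = 4^(4 + 1) + 2·4^2 + 2·4 + 1; at 5: 5^(5 + 1) + 2·5^2 + 2·5 + 1 = 15686; next = 15685
base 5: 15685 = 5^(5 + 1) + 2·5^2 + 2·5; at 6: 6^(6 + 1) + 2·6^2 + 2·6 = 280020; next = 280019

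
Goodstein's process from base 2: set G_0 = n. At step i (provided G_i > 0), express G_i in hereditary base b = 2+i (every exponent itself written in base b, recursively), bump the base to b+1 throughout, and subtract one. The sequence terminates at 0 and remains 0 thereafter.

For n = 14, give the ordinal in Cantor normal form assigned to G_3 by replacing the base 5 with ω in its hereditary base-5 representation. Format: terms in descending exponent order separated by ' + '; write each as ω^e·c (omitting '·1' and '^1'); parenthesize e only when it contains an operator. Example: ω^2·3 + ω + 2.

ω^(ω + 1) + ω^ω

[0] 14 ≡ 2^(2 + 1) + 2^2 + 2 (base 2). Lift 3: 111. −1: 110.
[1] 110 ≡ 3^(3 + 1) + 3^3 + 2 (base 3). Lift 4: 1282. −1: 1281.
[2] 1281 ≡ 4^(4 + 1) + 4^4 + 1 (base 4). Lift 5: 18751. −1: 18750.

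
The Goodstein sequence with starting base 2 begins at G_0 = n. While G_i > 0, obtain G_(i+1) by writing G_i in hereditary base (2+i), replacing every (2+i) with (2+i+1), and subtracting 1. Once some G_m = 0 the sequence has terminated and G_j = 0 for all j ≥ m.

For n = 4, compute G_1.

(0) 4|_2 = 2^2 ↦ 3^3|_3 = 27 ⇒ 26
(1) 26|_3 = 2·3^2 + 2·3 + 2 ↦ 2·4^2 + 2·4 + 2|_4 = 42 ⇒ 41

26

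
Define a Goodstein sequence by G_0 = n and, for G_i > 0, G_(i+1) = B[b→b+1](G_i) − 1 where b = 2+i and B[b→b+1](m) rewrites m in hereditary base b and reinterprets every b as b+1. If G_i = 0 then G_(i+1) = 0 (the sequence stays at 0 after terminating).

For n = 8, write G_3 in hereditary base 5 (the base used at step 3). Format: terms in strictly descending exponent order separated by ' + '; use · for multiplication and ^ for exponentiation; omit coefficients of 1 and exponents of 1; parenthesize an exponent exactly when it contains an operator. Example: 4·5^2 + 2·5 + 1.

(0) 8|_2 = 2^(2 + 1) ↦ 3^(3 + 1)|_3 = 81 ⇒ 80
(1) 80|_3 = 2·3^3 + 2·3^2 + 2·3 + 2 ↦ 2·4^4 + 2·4^2 + 2·4 + 2|_4 = 554 ⇒ 553
(2) 553|_4 = 2·4^4 + 2·4^2 + 2·4 + 1 ↦ 2·5^5 + 2·5^2 + 2·5 + 1|_5 = 6311 ⇒ 6310
(3) 6310|_5 = 2·5^5 + 2·5^2 + 2·5 ↦ 2·6^6 + 2·6^2 + 2·6|_6 = 93396 ⇒ 93395

2·5^5 + 2·5^2 + 2·5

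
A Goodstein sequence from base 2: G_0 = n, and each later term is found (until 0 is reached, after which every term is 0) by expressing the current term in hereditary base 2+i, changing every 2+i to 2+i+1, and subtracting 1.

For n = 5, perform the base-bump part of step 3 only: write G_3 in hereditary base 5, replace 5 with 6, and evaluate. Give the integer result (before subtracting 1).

5 —HB2→ 2^2 + 1 —bump→ 3^3 + 1 = 28 —(−1)→ 27
27 —HB3→ 3^3 —bump→ 4^4 = 256 —(−1)→ 255
255 —HB4→ 3·4^3 + 3·4^2 + 3·4 + 3 —bump→ 3·5^3 + 3·5^2 + 3·5 + 3 = 468 —(−1)→ 467
467 —HB5→ 3·5^3 + 3·5^2 + 3·5 + 2 —bump→ 3·6^3 + 3·6^2 + 3·6 + 2 = 776 —(−1)→ 775

776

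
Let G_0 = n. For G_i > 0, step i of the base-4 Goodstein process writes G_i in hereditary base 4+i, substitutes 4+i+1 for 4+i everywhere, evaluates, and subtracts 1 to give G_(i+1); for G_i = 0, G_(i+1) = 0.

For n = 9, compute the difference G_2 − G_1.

i=0: 9 = 2·4 + 1 (b=4); 4→5: 2·5 + 1 = 11; 11−1 = 10
i=1: 10 = 2·5 (b=5); 5→6: 2·6 = 12; 12−1 = 11

1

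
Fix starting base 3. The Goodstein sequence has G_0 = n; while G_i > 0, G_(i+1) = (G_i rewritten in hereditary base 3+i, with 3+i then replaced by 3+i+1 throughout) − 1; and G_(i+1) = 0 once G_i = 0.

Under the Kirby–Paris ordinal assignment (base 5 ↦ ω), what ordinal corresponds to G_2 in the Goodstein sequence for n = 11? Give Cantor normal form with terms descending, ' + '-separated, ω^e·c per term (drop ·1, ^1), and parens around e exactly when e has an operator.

G_0 = 11. HB_3(11) = 3^2 + 2. Bump = 18. G_1 = 17.
G_1 = 17. HB_4(17) = 4^2 + 1. Bump = 26. G_2 = 25.

ω^2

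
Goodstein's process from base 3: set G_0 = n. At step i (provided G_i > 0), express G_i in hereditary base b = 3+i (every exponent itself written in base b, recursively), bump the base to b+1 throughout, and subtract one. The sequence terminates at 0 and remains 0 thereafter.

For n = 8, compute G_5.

G_0=8  [base 3] 2·3 + 2  →[3↦4]→  2·4 + 2 = 10  −1 ⇒ G_1=9
G_1=9  [base 4] 2·4 + 1  →[4↦5]→  2·5 + 1 = 11  −1 ⇒ G_2=10
G_2=10  [base 5] 2·5  →[5↦6]→  2·6 = 12  −1 ⇒ G_3=11
G_3=11  [base 6] 6 + 5  →[6↦7]→  7 + 5 = 12  −1 ⇒ G_4=11
G_4=11  [base 7] 7 + 4  →[7↦8]→  8 + 4 = 12  −1 ⇒ G_5=11
G_5=11  [base 8] 8 + 3  →[8↦9]→  9 + 3 = 12  −1 ⇒ G_6=11

11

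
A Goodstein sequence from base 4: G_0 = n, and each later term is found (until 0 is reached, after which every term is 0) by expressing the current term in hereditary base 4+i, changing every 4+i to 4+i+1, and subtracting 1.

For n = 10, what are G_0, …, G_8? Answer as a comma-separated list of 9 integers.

base 4: 10 = 2·4 + 2; at 5: 2·5 + 2 = 12; next = 11
base 5: 11 = 2·5 + 1; at 6: 2·6 + 1 = 13; next = 12
base 6: 12 = 2·6; at 7: 2·7 = 14; next = 13
base 7: 13 = 7 + 6; at 8: 8 + 6 = 14; next = 13
base 8: 13 = 8 + 5; at 9: 9 + 5 = 14; next = 13
base 9: 13 = 9 + 4; at 10: 10 + 4 = 14; next = 13
base 10: 13 = 10 + 3; at 11: 11 + 3 = 14; next = 13
base 11: 13 = 11 + 2; at 12: 12 + 2 = 14; next = 13

10, 11, 12, 13, 13, 13, 13, 13, 13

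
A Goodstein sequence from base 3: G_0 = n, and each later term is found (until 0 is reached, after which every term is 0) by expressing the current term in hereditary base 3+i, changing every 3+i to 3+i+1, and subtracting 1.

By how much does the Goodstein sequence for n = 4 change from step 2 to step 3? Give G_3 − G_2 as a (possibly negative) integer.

-1

G_0 = 4. HB_3(4) = 3 + 1. Bump = 5. G_1 = 4.
G_1 = 4. HB_4(4) = 4. Bump = 5. G_2 = 4.
G_2 = 4. HB_5(4) = 4. Bump = 4. G_3 = 3.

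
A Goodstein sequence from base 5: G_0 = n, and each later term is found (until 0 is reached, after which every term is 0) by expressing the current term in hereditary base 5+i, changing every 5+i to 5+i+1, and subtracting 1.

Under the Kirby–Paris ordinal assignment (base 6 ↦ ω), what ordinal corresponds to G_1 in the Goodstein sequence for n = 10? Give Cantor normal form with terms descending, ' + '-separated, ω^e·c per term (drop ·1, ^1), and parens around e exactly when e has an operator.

(0) 10|_5 = 2·5 ↦ 2·6|_6 = 12 ⇒ 11
(1) 11|_6 = 6 + 5 ↦ 7 + 5|_7 = 12 ⇒ 11

ω + 5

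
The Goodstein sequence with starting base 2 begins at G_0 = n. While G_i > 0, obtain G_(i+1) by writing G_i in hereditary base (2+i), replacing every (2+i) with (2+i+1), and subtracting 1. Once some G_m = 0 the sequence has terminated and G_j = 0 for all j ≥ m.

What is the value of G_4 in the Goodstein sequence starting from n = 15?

i=0: 15 = 2^(2 + 1) + 2^2 + 2 + 1 (b=2); 2→3: 3^(3 + 1) + 3^3 + 3 + 1 = 112; 112−1 = 111
i=1: 111 = 3^(3 + 1) + 3^3 + 3 (b=3); 3→4: 4^(4 + 1) + 4^4 + 4 = 1284; 1284−1 = 1283
i=2: 1283 = 4^(4 + 1) + 4^4 + 3 (b=4); 4→5: 5^(5 + 1) + 5^5 + 3 = 18753; 18753−1 = 18752
i=3: 18752 = 5^(5 + 1) + 5^5 + 2 (b=5); 5→6: 6^(6 + 1) + 6^6 + 2 = 326594; 326594−1 = 326593
i=4: 326593 = 6^(6 + 1) + 6^6 + 1 (b=6); 6→7: 7^(7 + 1) + 7^7 + 1 = 6588345; 6588345−1 = 6588344

326593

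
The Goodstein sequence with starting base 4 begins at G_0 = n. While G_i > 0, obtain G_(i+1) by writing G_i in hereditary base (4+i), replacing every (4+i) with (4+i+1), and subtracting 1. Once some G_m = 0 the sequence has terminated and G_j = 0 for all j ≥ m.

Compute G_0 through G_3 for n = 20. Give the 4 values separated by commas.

20, 29, 39, 51

i=0: 20 = 4^2 + 4 (b=4); 4→5: 5^2 + 5 = 30; 30−1 = 29
i=1: 29 = 5^2 + 4 (b=5); 5→6: 6^2 + 4 = 40; 40−1 = 39
i=2: 39 = 6^2 + 3 (b=6); 6→7: 7^2 + 3 = 52; 52−1 = 51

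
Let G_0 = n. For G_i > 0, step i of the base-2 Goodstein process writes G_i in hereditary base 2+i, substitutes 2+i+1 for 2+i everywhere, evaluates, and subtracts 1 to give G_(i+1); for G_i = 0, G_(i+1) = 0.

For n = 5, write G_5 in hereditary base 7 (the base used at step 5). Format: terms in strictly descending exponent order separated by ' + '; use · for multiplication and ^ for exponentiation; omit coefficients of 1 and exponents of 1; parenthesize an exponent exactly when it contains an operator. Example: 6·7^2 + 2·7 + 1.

(0) 5|_2 = 2^2 + 1 ↦ 3^3 + 1|_3 = 28 ⇒ 27
(1) 27|_3 = 3^3 ↦ 4^4|_4 = 256 ⇒ 255
(2) 255|_4 = 3·4^3 + 3·4^2 + 3·4 + 3 ↦ 3·5^3 + 3·5^2 + 3·5 + 3|_5 = 468 ⇒ 467
(3) 467|_5 = 3·5^3 + 3·5^2 + 3·5 + 2 ↦ 3·6^3 + 3·6^2 + 3·6 + 2|_6 = 776 ⇒ 775
(4) 775|_6 = 3·6^3 + 3·6^2 + 3·6 + 1 ↦ 3·7^3 + 3·7^2 + 3·7 + 1|_7 = 1198 ⇒ 1197

3·7^3 + 3·7^2 + 3·7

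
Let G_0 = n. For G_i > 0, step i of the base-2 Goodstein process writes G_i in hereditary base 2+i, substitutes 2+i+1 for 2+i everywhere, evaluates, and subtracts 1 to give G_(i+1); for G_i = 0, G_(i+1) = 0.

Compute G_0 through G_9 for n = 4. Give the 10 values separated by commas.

4 —HB2→ 2^2 —bump→ 3^3 = 27 —(−1)→ 26
26 —HB3→ 2·3^2 + 2·3 + 2 —bump→ 2·4^2 + 2·4 + 2 = 42 —(−1)→ 41
41 —HB4→ 2·4^2 + 2·4 + 1 —bump→ 2·5^2 + 2·5 + 1 = 61 —(−1)→ 60
60 —HB5→ 2·5^2 + 2·5 —bump→ 2·6^2 + 2·6 = 84 —(−1)→ 83
83 —HB6→ 2·6^2 + 6 + 5 —bump→ 2·7^2 + 7 + 5 = 110 —(−1)→ 109
109 —HB7→ 2·7^2 + 7 + 4 —bump→ 2·8^2 + 8 + 4 = 140 —(−1)→ 139
139 —HB8→ 2·8^2 + 8 + 3 —bump→ 2·9^2 + 9 + 3 = 174 —(−1)→ 173
173 —HB9→ 2·9^2 + 9 + 2 —bump→ 2·10^2 + 10 + 2 = 212 —(−1)→ 211
211 —HB10→ 2·10^2 + 10 + 1 —bump→ 2·11^2 + 11 + 1 = 254 —(−1)→ 253

4, 26, 41, 60, 83, 109, 139, 173, 211, 253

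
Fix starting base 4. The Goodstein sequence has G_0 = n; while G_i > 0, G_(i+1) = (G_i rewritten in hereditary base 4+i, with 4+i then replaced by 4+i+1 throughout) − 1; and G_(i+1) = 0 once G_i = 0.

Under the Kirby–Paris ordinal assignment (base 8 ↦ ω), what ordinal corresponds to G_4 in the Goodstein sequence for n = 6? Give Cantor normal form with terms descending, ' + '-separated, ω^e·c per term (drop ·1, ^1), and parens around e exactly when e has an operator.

5

G_0 = 6. HB_4(6) = 4 + 2. Bump = 7. G_1 = 6.
G_1 = 6. HB_5(6) = 5 + 1. Bump = 7. G_2 = 6.
G_2 = 6. HB_6(6) = 6. Bump = 7. G_3 = 6.
G_3 = 6. HB_7(6) = 6. Bump = 6. G_4 = 5.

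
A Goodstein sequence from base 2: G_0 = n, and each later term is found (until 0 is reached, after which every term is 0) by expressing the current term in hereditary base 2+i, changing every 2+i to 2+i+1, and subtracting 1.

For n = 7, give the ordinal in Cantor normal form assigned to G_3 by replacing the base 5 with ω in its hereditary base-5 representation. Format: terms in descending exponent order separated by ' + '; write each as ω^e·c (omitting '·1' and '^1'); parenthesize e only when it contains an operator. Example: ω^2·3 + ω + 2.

ω^ω + 2

G_0=7  [base 2] 2^2 + 2 + 1  →[2↦3]→  3^3 + 3 + 1 = 31  −1 ⇒ G_1=30
G_1=30  [base 3] 3^3 + 3  →[3↦4]→  4^4 + 4 = 260  −1 ⇒ G_2=259
G_2=259  [base 4] 4^4 + 3  →[4↦5]→  5^5 + 3 = 3128  −1 ⇒ G_3=3127
G_3=3127  [base 5] 5^5 + 2  →[5↦6]→  6^6 + 2 = 46658  −1 ⇒ G_4=46657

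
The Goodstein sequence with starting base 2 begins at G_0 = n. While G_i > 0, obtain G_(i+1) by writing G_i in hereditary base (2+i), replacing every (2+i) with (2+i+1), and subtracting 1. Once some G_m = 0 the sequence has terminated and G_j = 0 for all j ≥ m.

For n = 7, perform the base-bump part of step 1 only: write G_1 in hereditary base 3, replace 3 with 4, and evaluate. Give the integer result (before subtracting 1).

G_0=7  [base 2] 2^2 + 2 + 1  →[2↦3]→  3^3 + 3 + 1 = 31  −1 ⇒ G_1=30
G_1=30  [base 3] 3^3 + 3  →[3↦4]→  4^4 + 4 = 260  −1 ⇒ G_2=259

260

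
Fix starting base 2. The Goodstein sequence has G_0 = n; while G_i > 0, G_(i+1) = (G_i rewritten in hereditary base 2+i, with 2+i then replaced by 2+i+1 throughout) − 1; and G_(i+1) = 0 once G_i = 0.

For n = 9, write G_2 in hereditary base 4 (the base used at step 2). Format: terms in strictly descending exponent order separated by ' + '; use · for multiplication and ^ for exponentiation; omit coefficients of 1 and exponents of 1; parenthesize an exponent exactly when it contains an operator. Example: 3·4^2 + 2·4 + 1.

3·4^4 + 3·4^3 + 3·4^2 + 3·4 + 3

(0) 9|_2 = 2^(2 + 1) + 1 ↦ 3^(3 + 1) + 1|_3 = 82 ⇒ 81
(1) 81|_3 = 3^(3 + 1) ↦ 4^(4 + 1)|_4 = 1024 ⇒ 1023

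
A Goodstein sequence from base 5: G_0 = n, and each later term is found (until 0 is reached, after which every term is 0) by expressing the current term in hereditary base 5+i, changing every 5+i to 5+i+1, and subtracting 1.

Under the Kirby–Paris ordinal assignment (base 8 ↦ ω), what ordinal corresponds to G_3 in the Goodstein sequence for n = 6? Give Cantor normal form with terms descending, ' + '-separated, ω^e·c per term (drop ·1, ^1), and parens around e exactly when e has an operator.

5

step 0: 6 = 5 + 1; sub 6 for 5: 6 + 1; = 7; G_1 = 7−1 = 6
step 1: 6 = 6; sub 7 for 6: 7; = 7; G_2 = 7−1 = 6
step 2: 6 = 6; sub 8 for 7: 6; = 6; G_3 = 6−1 = 5
step 3: 5 = 5; sub 9 for 8: 5; = 5; G_4 = 5−1 = 4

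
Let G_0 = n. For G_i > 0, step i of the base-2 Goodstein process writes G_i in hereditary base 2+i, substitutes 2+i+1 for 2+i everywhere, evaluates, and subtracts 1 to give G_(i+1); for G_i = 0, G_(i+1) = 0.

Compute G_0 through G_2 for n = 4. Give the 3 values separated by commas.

step 0: 4 = 2^2; sub 3 for 2: 3^3; = 27; G_1 = 27−1 = 26
step 1: 26 = 2·3^2 + 2·3 + 2; sub 4 for 3: 2·4^2 + 2·4 + 2; = 42; G_2 = 42−1 = 41

4, 26, 41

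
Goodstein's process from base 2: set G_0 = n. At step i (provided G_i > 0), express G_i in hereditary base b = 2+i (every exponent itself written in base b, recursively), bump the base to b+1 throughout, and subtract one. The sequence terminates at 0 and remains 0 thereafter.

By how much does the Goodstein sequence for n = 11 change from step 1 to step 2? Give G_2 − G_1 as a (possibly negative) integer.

step 0: 11 = 2^(2 + 1) + 2 + 1; sub 3 for 2: 3^(3 + 1) + 3 + 1; = 85; G_1 = 85−1 = 84
step 1: 84 = 3^(3 + 1) + 3; sub 4 for 3: 4^(4 + 1) + 4; = 1028; G_2 = 1028−1 = 1027

943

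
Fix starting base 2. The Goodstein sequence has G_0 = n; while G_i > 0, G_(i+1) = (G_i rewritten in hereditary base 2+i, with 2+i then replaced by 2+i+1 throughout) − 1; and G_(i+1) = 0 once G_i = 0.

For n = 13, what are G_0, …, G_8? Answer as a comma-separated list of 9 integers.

13 —HB2→ 2^(2 + 1) + 2^2 + 1 —bump→ 3^(3 + 1) + 3^3 + 1 = 109 —(−1)→ 108
108 —HB3→ 3^(3 + 1) + 3^3 —bump→ 4^(4 + 1) + 4^4 = 1280 —(−1)→ 1279
1279 —HB4→ 4^(4 + 1) + 3·4^3 + 3·4^2 + 3·4 + 3 —bump→ 5^(5 + 1) + 3·5^3 + 3·5^2 + 3·5 + 3 = 16093 —(−1)→ 16092
16092 —HB5→ 5^(5 + 1) + 3·5^3 + 3·5^2 + 3·5 + 2 —bump→ 6^(6 + 1) + 3·6^3 + 3·6^2 + 3·6 + 2 = 280712 —(−1)→ 280711
280711 —HB6→ 6^(6 + 1) + 3·6^3 + 3·6^2 + 3·6 + 1 —bump→ 7^(7 + 1) + 3·7^3 + 3·7^2 + 3·7 + 1 = 5765999 —(−1)→ 5765998
5765998 —HB7→ 7^(7 + 1) + 3·7^3 + 3·7^2 + 3·7 —bump→ 8^(8 + 1) + 3·8^3 + 3·8^2 + 3·8 = 134219480 —(−1)→ 134219479
134219479 —HB8→ 8^(8 + 1) + 3·8^3 + 3·8^2 + 2·8 + 7 —bump→ 9^(9 + 1) + 3·9^3 + 3·9^2 + 2·9 + 7 = 3486786856 —(−1)→ 3486786855
3486786855 —HB9→ 9^(9 + 1) + 3·9^3 + 3·9^2 + 2·9 + 6 —bump→ 10^(10 + 1) + 3·10^3 + 3·10^2 + 2·10 + 6 = 100000003326 —(−1)→ 100000003325

13, 108, 1279, 16092, 280711, 5765998, 134219479, 3486786855, 100000003325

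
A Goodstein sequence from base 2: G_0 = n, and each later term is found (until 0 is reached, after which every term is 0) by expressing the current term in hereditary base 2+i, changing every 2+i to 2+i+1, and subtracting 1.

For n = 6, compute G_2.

257

base 2: 6 = 2^2 + 2; at 3: 3^3 + 3 = 30; next = 29
base 3: 29 = 3^3 + 2; at 4: 4^4 + 2 = 258; next = 257
base 4: 257 = 4^4 + 1; at 5: 5^5 + 1 = 3126; next = 3125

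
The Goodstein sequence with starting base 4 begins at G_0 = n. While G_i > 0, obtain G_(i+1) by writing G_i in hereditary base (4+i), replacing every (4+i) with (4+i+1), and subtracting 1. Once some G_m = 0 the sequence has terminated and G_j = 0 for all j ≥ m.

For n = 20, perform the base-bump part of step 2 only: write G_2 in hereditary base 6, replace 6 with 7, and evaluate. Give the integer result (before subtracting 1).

step 0: 20 = 4^2 + 4; sub 5 for 4: 5^2 + 5; = 30; G_1 = 30−1 = 29
step 1: 29 = 5^2 + 4; sub 6 for 5: 6^2 + 4; = 40; G_2 = 40−1 = 39
step 2: 39 = 6^2 + 3; sub 7 for 6: 7^2 + 3; = 52; G_3 = 52−1 = 51

52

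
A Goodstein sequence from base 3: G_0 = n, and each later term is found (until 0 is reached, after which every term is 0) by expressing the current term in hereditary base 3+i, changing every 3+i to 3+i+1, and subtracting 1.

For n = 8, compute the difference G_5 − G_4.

0

step 0: 8 = 2·3 + 2; sub 4 for 3: 2·4 + 2; = 10; G_1 = 10−1 = 9
step 1: 9 = 2·4 + 1; sub 5 for 4: 2·5 + 1; = 11; G_2 = 11−1 = 10
step 2: 10 = 2·5; sub 6 for 5: 2·6; = 12; G_3 = 12−1 = 11
step 3: 11 = 6 + 5; sub 7 for 6: 7 + 5; = 12; G_4 = 12−1 = 11
step 4: 11 = 7 + 4; sub 8 for 7: 8 + 4; = 12; G_5 = 12−1 = 11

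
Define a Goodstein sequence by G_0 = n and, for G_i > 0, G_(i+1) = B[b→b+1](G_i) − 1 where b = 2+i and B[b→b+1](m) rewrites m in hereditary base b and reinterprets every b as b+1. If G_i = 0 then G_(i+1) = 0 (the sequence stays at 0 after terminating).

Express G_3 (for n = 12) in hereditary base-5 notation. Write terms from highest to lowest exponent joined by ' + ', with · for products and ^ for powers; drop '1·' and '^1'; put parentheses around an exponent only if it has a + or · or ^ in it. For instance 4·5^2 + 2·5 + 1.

5^(5 + 1) + 2·5^2 + 2·5

G_0=12  [base 2] 2^(2 + 1) + 2^2  →[2↦3]→  3^(3 + 1) + 3^3 = 108  −1 ⇒ G_1=107
G_1=107  [base 3] 3^(3 + 1) + 2·3^2 + 2·3 + 2  →[3↦4]→  4^(4 + 1) + 2·4^2 + 2·4 + 2 = 1066  −1 ⇒ G_2=1065
G_2=1065  [base 4] 4^(4 + 1) + 2·4^2 + 2·4 + 1  →[4↦5]→  5^(5 + 1) + 2·5^2 + 2·5 + 1 = 15686  −1 ⇒ G_3=15685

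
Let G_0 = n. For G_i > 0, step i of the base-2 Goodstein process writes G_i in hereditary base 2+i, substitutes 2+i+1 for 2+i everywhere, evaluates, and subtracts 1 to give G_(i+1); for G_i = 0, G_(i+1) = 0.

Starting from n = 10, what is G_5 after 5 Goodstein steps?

4215754

G_0=10  [base 2] 2^(2 + 1) + 2  →[2↦3]→  3^(3 + 1) + 3 = 84  −1 ⇒ G_1=83
G_1=83  [base 3] 3^(3 + 1) + 2  →[3↦4]→  4^(4 + 1) + 2 = 1026  −1 ⇒ G_2=1025
G_2=1025  [base 4] 4^(4 + 1) + 1  →[4↦5]→  5^(5 + 1) + 1 = 15626  −1 ⇒ G_3=15625
G_3=15625  [base 5] 5^(5 + 1)  →[5↦6]→  6^(6 + 1) = 279936  −1 ⇒ G_4=279935
G_4=279935  [base 6] 5·6^6 + 5·6^5 + 5·6^4 + 5·6^3 + 5·6^2 + 5·6 + 5  →[6↦7]→  5·7^7 + 5·7^5 + 5·7^4 + 5·7^3 + 5·7^2 + 5·7 + 5 = 4215755  −1 ⇒ G_5=4215754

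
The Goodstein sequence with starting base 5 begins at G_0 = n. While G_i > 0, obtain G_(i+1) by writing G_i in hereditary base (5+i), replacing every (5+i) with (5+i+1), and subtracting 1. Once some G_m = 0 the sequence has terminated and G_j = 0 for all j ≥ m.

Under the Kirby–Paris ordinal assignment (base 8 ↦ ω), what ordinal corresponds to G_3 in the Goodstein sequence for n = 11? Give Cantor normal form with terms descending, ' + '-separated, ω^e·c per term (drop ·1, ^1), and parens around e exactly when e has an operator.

ω + 5

step 0: 11 = 2·5 + 1; sub 6 for 5: 2·6 + 1; = 13; G_1 = 13−1 = 12
step 1: 12 = 2·6; sub 7 for 6: 2·7; = 14; G_2 = 14−1 = 13
step 2: 13 = 7 + 6; sub 8 for 7: 8 + 6; = 14; G_3 = 14−1 = 13
step 3: 13 = 8 + 5; sub 9 for 8: 9 + 5; = 14; G_4 = 14−1 = 13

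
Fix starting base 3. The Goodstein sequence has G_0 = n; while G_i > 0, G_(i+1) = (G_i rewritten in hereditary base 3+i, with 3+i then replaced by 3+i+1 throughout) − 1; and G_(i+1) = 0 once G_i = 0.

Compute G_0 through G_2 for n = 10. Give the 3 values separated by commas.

G_0 = 10. HB_3(10) = 3^2 + 1. Bump = 17. G_1 = 16.
G_1 = 16. HB_4(16) = 4^2. Bump = 25. G_2 = 24.

10, 16, 24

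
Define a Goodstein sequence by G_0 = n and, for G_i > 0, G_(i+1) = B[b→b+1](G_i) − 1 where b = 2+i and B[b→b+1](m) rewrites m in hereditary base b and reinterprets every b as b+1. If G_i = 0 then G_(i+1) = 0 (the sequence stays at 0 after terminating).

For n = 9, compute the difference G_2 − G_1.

base 2: 9 = 2^(2 + 1) + 1; at 3: 3^(3 + 1) + 1 = 82; next = 81
base 3: 81 = 3^(3 + 1); at 4: 4^(4 + 1) = 1024; next = 1023

942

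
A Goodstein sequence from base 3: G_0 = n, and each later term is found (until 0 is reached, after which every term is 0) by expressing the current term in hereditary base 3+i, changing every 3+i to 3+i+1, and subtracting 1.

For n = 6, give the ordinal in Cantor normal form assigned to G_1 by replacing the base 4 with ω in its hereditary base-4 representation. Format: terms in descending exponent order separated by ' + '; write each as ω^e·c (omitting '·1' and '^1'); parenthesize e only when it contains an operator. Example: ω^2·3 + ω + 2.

ω + 3

step 0: 6 = 2·3; sub 4 for 3: 2·4; = 8; G_1 = 8−1 = 7
step 1: 7 = 4 + 3; sub 5 for 4: 5 + 3; = 8; G_2 = 8−1 = 7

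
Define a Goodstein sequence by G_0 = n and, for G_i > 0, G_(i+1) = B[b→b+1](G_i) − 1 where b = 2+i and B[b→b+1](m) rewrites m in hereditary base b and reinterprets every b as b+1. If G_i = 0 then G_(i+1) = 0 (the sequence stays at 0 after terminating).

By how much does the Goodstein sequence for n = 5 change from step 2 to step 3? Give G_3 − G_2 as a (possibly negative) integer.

212

(0) 5|_2 = 2^2 + 1 ↦ 3^3 + 1|_3 = 28 ⇒ 27
(1) 27|_3 = 3^3 ↦ 4^4|_4 = 256 ⇒ 255
(2) 255|_4 = 3·4^3 + 3·4^2 + 3·4 + 3 ↦ 3·5^3 + 3·5^2 + 3·5 + 3|_5 = 468 ⇒ 467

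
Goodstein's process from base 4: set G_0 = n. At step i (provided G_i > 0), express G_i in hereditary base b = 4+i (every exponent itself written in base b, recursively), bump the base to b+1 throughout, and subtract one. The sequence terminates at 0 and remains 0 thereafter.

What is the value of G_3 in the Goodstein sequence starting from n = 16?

30

G_0 = 16. HB_4(16) = 4^2. Bump = 25. G_1 = 24.
G_1 = 24. HB_5(24) = 4·5 + 4. Bump = 28. G_2 = 27.
G_2 = 27. HB_6(27) = 4·6 + 3. Bump = 31. G_3 = 30.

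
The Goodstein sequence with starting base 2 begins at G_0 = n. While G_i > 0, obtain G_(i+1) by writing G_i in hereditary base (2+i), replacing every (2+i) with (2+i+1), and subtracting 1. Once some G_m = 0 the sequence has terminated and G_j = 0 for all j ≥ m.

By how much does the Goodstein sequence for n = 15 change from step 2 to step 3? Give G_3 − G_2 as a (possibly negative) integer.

17469

(0) 15|_2 = 2^(2 + 1) + 2^2 + 2 + 1 ↦ 3^(3 + 1) + 3^3 + 3 + 1|_3 = 112 ⇒ 111
(1) 111|_3 = 3^(3 + 1) + 3^3 + 3 ↦ 4^(4 + 1) + 4^4 + 4|_4 = 1284 ⇒ 1283
(2) 1283|_4 = 4^(4 + 1) + 4^4 + 3 ↦ 5^(5 + 1) + 5^5 + 3|_5 = 18753 ⇒ 18752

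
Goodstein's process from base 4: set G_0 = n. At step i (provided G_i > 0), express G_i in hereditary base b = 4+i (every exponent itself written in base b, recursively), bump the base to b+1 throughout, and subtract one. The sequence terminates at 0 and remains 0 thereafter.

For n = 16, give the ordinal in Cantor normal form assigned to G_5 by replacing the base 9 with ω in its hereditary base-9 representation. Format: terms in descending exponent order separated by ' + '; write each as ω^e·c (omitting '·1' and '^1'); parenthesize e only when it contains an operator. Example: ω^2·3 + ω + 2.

ω·4

16 —HB4→ 4^2 —bump→ 5^2 = 25 —(−1)→ 24
24 —HB5→ 4·5 + 4 —bump→ 4·6 + 4 = 28 —(−1)→ 27
27 —HB6→ 4·6 + 3 —bump→ 4·7 + 3 = 31 —(−1)→ 30
30 —HB7→ 4·7 + 2 —bump→ 4·8 + 2 = 34 —(−1)→ 33
33 —HB8→ 4·8 + 1 —bump→ 4·9 + 1 = 37 —(−1)→ 36
36 —HB9→ 4·9 —bump→ 4·10 = 40 —(−1)→ 39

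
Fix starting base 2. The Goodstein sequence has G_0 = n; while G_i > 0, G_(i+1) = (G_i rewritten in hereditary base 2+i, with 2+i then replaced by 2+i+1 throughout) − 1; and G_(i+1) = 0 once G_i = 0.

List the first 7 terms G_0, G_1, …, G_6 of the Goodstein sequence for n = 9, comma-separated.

9, 81, 1023, 9842, 140743, 2471826, 50333399

step 0: 9 = 2^(2 + 1) + 1; sub 3 for 2: 3^(3 + 1) + 1; = 82; G_1 = 82−1 = 81
step 1: 81 = 3^(3 + 1); sub 4 for 3: 4^(4 + 1); = 1024; G_2 = 1024−1 = 1023
step 2: 1023 = 3·4^4 + 3·4^3 + 3·4^2 + 3·4 + 3; sub 5 for 4: 3·5^5 + 3·5^3 + 3·5^2 + 3·5 + 3; = 9843; G_3 = 9843−1 = 9842
step 3: 9842 = 3·5^5 + 3·5^3 + 3·5^2 + 3·5 + 2; sub 6 for 5: 3·6^6 + 3·6^3 + 3·6^2 + 3·6 + 2; = 140744; G_4 = 140744−1 = 140743
step 4: 140743 = 3·6^6 + 3·6^3 + 3·6^2 + 3·6 + 1; sub 7 for 6: 3·7^7 + 3·7^3 + 3·7^2 + 3·7 + 1; = 2471827; G_5 = 2471827−1 = 2471826
step 5: 2471826 = 3·7^7 + 3·7^3 + 3·7^2 + 3·7; sub 8 for 7: 3·8^8 + 3·8^3 + 3·8^2 + 3·8; = 50333400; G_6 = 50333400−1 = 50333399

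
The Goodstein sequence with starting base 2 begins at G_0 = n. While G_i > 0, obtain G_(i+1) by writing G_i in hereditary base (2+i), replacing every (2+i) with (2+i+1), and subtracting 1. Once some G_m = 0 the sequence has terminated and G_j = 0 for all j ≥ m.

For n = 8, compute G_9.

[0] 8 ≡ 2^(2 + 1) (base 2). Lift 3: 81. −1: 80.
[1] 80 ≡ 2·3^3 + 2·3^2 + 2·3 + 2 (base 3). Lift 4: 554. −1: 553.
[2] 553 ≡ 2·4^4 + 2·4^2 + 2·4 + 1 (base 4). Lift 5: 6311. −1: 6310.
[3] 6310 ≡ 2·5^5 + 2·5^2 + 2·5 (base 5). Lift 6: 93396. −1: 93395.
[4] 93395 ≡ 2·6^6 + 2·6^2 + 6 + 5 (base 6). Lift 7: 1647196. −1: 1647195.
[5] 1647195 ≡ 2·7^7 + 2·7^2 + 7 + 4 (base 7). Lift 8: 33554572. −1: 33554571.
[6] 33554571 ≡ 2·8^8 + 2·8^2 + 8 + 3 (base 8). Lift 9: 774841152. −1: 774841151.
[7] 774841151 ≡ 2·9^9 + 2·9^2 + 9 + 2 (base 9). Lift 10: 20000000212. −1: 20000000211.
[8] 20000000211 ≡ 2·10^10 + 2·10^2 + 10 + 1 (base 10). Lift 11: 570623341476. −1: 570623341475.

570623341475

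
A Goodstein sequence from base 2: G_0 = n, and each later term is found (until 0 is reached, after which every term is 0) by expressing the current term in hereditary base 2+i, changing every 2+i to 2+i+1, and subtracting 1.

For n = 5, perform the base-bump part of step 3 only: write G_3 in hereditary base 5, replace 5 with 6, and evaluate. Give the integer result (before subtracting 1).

i=0: 5 = 2^2 + 1 (b=2); 2→3: 3^3 + 1 = 28; 28−1 = 27
i=1: 27 = 3^3 (b=3); 3→4: 4^4 = 256; 256−1 = 255
i=2: 255 = 3·4^3 + 3·4^2 + 3·4 + 3 (b=4); 4→5: 3·5^3 + 3·5^2 + 3·5 + 3 = 468; 468−1 = 467
i=3: 467 = 3·5^3 + 3·5^2 + 3·5 + 2 (b=5); 5→6: 3·6^3 + 3·6^2 + 3·6 + 2 = 776; 776−1 = 775

776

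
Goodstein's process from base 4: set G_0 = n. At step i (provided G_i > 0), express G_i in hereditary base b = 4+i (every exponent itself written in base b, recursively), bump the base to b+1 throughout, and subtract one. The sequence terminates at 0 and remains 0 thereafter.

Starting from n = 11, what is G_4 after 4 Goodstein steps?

15

G_0=11  [base 4] 2·4 + 3  →[4↦5]→  2·5 + 3 = 13  −1 ⇒ G_1=12
G_1=12  [base 5] 2·5 + 2  →[5↦6]→  2·6 + 2 = 14  −1 ⇒ G_2=13
G_2=13  [base 6] 2·6 + 1  →[6↦7]→  2·7 + 1 = 15  −1 ⇒ G_3=14
G_3=14  [base 7] 2·7  →[7↦8]→  2·8 = 16  −1 ⇒ G_4=15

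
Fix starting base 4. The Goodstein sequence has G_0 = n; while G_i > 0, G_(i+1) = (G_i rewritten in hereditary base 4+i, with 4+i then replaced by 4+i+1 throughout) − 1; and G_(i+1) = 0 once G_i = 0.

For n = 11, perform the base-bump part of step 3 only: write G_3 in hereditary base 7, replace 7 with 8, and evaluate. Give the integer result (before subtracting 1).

16

11 —HB4→ 2·4 + 3 —bump→ 2·5 + 3 = 13 —(−1)→ 12
12 —HB5→ 2·5 + 2 —bump→ 2·6 + 2 = 14 —(−1)→ 13
13 —HB6→ 2·6 + 1 —bump→ 2·7 + 1 = 15 —(−1)→ 14
14 —HB7→ 2·7 —bump→ 2·8 = 16 —(−1)→ 15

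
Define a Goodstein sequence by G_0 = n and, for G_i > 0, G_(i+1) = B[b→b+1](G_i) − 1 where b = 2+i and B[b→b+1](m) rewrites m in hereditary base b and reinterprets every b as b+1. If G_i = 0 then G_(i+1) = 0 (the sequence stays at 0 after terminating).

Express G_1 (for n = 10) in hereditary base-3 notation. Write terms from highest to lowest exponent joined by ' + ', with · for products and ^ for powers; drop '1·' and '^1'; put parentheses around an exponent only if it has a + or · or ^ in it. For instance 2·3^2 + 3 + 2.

(0) 10|_2 = 2^(2 + 1) + 2 ↦ 3^(3 + 1) + 3|_3 = 84 ⇒ 83
(1) 83|_3 = 3^(3 + 1) + 2 ↦ 4^(4 + 1) + 2|_4 = 1026 ⇒ 1025

3^(3 + 1) + 2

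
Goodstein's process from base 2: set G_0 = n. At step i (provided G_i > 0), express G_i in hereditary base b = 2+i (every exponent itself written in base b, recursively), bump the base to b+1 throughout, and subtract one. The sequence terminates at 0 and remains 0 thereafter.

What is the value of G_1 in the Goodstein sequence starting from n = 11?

84

step 0: 11 = 2^(2 + 1) + 2 + 1; sub 3 for 2: 3^(3 + 1) + 3 + 1; = 85; G_1 = 85−1 = 84
step 1: 84 = 3^(3 + 1) + 3; sub 4 for 3: 4^(4 + 1) + 4; = 1028; G_2 = 1028−1 = 1027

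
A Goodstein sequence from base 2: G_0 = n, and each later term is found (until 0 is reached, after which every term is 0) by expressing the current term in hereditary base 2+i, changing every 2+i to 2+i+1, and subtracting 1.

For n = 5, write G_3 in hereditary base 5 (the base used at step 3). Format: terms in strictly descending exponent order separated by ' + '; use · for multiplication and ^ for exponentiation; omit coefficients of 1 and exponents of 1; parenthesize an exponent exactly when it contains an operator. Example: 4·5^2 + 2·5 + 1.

(0) 5|_2 = 2^2 + 1 ↦ 3^3 + 1|_3 = 28 ⇒ 27
(1) 27|_3 = 3^3 ↦ 4^4|_4 = 256 ⇒ 255
(2) 255|_4 = 3·4^3 + 3·4^2 + 3·4 + 3 ↦ 3·5^3 + 3·5^2 + 3·5 + 3|_5 = 468 ⇒ 467
(3) 467|_5 = 3·5^3 + 3·5^2 + 3·5 + 2 ↦ 3·6^3 + 3·6^2 + 3·6 + 2|_6 = 776 ⇒ 775

3·5^3 + 3·5^2 + 3·5 + 2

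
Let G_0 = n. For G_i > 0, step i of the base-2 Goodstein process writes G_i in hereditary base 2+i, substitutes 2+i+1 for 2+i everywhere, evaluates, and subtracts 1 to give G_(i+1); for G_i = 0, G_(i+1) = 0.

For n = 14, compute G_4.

(0) 14|_2 = 2^(2 + 1) + 2^2 + 2 ↦ 3^(3 + 1) + 3^3 + 3|_3 = 111 ⇒ 110
(1) 110|_3 = 3^(3 + 1) + 3^3 + 2 ↦ 4^(4 + 1) + 4^4 + 2|_4 = 1282 ⇒ 1281
(2) 1281|_4 = 4^(4 + 1) + 4^4 + 1 ↦ 5^(5 + 1) + 5^5 + 1|_5 = 18751 ⇒ 18750
(3) 18750|_5 = 5^(5 + 1) + 5^5 ↦ 6^(6 + 1) + 6^6|_6 = 326592 ⇒ 326591

326591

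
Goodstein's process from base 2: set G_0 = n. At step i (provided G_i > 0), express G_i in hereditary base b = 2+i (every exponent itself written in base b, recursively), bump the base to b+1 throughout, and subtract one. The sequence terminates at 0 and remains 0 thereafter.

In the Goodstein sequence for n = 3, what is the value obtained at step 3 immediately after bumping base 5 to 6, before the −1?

2

base 2: 3 = 2 + 1; at 3: 3 + 1 = 4; next = 3
base 3: 3 = 3; at 4: 4 = 4; next = 3
base 4: 3 = 3; at 5: 3 = 3; next = 2
base 5: 2 = 2; at 6: 2 = 2; next = 1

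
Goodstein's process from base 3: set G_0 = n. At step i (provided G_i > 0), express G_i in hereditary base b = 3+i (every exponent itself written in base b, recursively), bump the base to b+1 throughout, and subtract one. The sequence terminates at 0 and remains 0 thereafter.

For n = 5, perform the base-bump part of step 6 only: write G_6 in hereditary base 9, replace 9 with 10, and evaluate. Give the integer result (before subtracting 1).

i=0: 5 = 3 + 2 (b=3); 3→4: 4 + 2 = 6; 6−1 = 5
i=1: 5 = 4 + 1 (b=4); 4→5: 5 + 1 = 6; 6−1 = 5
i=2: 5 = 5 (b=5); 5→6: 6 = 6; 6−1 = 5
i=3: 5 = 5 (b=6); 6→7: 5 = 5; 5−1 = 4
i=4: 4 = 4 (b=7); 7→8: 4 = 4; 4−1 = 3
i=5: 3 = 3 (b=8); 8→9: 3 = 3; 3−1 = 2
i=6: 2 = 2 (b=9); 9→10: 2 = 2; 2−1 = 1

2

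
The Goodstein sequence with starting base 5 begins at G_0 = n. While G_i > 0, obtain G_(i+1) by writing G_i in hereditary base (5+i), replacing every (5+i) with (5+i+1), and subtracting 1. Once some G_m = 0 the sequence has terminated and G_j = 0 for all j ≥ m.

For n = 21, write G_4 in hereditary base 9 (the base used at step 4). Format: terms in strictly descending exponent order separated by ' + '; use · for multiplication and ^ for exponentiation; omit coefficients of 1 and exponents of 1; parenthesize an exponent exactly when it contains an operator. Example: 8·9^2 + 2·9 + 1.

3·9 + 4

base 5: 21 = 4·5 + 1; at 6: 4·6 + 1 = 25; next = 24
base 6: 24 = 4·6; at 7: 4·7 = 28; next = 27
base 7: 27 = 3·7 + 6; at 8: 3·8 + 6 = 30; next = 29
base 8: 29 = 3·8 + 5; at 9: 3·9 + 5 = 32; next = 31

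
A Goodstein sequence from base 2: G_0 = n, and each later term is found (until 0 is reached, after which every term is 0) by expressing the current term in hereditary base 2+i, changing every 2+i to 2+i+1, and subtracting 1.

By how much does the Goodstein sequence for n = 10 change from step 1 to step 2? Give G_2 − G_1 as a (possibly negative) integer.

942

[0] 10 ≡ 2^(2 + 1) + 2 (base 2). Lift 3: 84. −1: 83.
[1] 83 ≡ 3^(3 + 1) + 2 (base 3). Lift 4: 1026. −1: 1025.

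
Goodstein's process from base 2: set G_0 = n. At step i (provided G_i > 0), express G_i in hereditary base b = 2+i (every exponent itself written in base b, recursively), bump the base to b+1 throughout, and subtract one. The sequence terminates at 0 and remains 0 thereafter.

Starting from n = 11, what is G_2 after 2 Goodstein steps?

1027

[0] 11 ≡ 2^(2 + 1) + 2 + 1 (base 2). Lift 3: 85. −1: 84.
[1] 84 ≡ 3^(3 + 1) + 3 (base 3). Lift 4: 1028. −1: 1027.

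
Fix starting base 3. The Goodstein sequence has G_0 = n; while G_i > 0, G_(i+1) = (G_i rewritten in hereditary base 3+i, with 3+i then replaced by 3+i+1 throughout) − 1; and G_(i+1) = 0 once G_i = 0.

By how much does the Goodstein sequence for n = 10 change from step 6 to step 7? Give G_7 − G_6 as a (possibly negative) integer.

base 3: 10 = 3^2 + 1; at 4: 4^2 + 1 = 17; next = 16
base 4: 16 = 4^2; at 5: 5^2 = 25; next = 24
base 5: 24 = 4·5 + 4; at 6: 4·6 + 4 = 28; next = 27
base 6: 27 = 4·6 + 3; at 7: 4·7 + 3 = 31; next = 30
base 7: 30 = 4·7 + 2; at 8: 4·8 + 2 = 34; next = 33
base 8: 33 = 4·8 + 1; at 9: 4·9 + 1 = 37; next = 36
base 9: 36 = 4·9; at 10: 4·10 = 40; next = 39

3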